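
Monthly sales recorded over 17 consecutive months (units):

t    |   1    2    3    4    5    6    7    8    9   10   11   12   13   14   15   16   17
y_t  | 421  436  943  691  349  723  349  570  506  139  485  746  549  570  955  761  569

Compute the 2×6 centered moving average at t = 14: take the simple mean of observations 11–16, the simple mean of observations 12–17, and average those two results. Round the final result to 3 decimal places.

Sum over 11–16: 485 + 746 + 549 + 570 + 955 + 761 = 4066
Sum over 12–17: 746 + 549 + 570 + 955 + 761 + 569 = 4150
CMA at t=14 = (4066 + 4150) / (2·6) = 8216 / 12 = 684.667

684.667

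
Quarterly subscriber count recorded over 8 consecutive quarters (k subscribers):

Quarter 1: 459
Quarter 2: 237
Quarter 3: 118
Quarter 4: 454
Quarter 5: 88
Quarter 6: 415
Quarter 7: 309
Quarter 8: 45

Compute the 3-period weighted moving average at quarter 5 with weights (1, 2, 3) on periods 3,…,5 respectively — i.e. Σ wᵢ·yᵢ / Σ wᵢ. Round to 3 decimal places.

Weighted sum: 1·118 + 2·454 + 3·88 = 118 + 908 + 264 = 1290
Weight total: 1 + 2 + 3 = 6
WMA = 1290 / 6 = 215.000

215.000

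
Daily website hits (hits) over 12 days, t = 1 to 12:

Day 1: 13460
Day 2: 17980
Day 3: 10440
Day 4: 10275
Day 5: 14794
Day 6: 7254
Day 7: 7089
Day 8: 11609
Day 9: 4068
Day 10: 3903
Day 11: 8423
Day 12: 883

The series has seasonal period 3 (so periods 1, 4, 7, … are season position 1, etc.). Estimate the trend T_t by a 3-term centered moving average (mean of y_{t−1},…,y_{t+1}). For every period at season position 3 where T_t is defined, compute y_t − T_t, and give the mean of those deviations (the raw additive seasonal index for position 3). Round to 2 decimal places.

-2458.44

Season position 3 occurs at t = 3, 6, 9 (where T_t is defined).
t=3: T_3 = 12898.3333; y_3 − T_3 = 10440 − 12898.3333 = -2458.3333
t=6: T_6 = 9712.3333; y_6 − T_6 = 7254 − 9712.3333 = -2458.3333
t=9: T_9 = 6526.6667; y_9 − T_9 = 4068 − 6526.6667 = -2458.6667
Mean deviation: (-2458.3333 + -2458.3333 + -2458.6667) / 3 = -2458.44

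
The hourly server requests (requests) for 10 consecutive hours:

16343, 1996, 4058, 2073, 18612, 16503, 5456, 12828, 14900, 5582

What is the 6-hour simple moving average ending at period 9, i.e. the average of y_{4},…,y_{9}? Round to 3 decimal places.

Sum of periods 4–9: 2073 + 18612 + 16503 + 5456 + 12828 + 14900 = 70372
Divide by 6: 70372 / 6 = 11728.667

11728.667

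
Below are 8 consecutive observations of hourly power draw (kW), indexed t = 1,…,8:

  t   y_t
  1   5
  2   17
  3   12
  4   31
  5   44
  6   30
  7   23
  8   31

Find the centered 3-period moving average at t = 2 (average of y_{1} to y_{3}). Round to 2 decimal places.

Sum of periods 1–3: 5 + 17 + 12 = 34
Divide by 3: 34 / 3 = 11.33

11.33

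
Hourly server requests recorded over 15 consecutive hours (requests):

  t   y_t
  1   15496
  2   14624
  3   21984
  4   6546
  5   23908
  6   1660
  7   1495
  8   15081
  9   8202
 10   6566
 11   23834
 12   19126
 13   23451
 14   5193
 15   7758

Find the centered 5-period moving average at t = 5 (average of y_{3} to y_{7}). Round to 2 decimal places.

11118.60

Sum of periods 3–7: 21984 + 6546 + 23908 + 1660 + 1495 = 55593
Divide by 5: 55593 / 5 = 11118.60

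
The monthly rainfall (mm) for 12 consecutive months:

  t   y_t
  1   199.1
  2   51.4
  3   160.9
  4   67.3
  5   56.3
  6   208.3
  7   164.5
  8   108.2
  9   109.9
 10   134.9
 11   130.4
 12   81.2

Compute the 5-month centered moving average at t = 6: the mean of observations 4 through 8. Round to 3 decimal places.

Sum of periods 4–8: 67.3 + 56.3 + 208.3 + 164.5 + 108.2 = 604.6
Divide by 5: 604.6 / 5 = 120.920

120.920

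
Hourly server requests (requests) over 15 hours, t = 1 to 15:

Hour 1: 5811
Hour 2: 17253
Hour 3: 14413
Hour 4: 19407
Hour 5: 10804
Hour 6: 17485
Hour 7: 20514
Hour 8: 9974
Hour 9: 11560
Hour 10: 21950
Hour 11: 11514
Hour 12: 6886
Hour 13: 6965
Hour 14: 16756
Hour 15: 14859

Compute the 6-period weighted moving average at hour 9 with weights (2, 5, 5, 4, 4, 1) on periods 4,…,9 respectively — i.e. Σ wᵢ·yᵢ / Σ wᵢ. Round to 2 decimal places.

14941.48

Weighted sum: 2·19407 + 5·10804 + 5·17485 + 4·20514 + 4·9974 + 1·11560 = 38814 + 54020 + 87425 + 82056 + 39896 + 11560 = 313771
Weight total: 2 + 5 + 5 + 4 + 4 + 1 = 21
WMA = 313771 / 21 = 14941.48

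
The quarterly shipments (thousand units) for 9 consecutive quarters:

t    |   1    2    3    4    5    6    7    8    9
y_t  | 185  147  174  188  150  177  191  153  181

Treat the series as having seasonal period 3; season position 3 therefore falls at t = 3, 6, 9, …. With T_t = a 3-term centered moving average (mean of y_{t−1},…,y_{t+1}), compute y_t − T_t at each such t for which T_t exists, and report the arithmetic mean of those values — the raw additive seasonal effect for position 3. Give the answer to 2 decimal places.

4.33

Season position 3 occurs at t = 3, 6 (where T_t is defined).
t=3: T_3 = 169.6667; y_3 − T_3 = 174 − 169.6667 = 4.3333
t=6: T_6 = 172.6667; y_6 − T_6 = 177 − 172.6667 = 4.3333
Mean deviation: (4.3333 + 4.3333) / 2 = 4.33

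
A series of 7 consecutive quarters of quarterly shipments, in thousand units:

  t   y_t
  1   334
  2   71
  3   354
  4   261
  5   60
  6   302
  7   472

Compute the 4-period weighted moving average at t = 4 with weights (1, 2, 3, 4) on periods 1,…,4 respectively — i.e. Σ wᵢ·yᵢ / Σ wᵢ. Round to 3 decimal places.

Weighted sum: 1·334 + 2·71 + 3·354 + 4·261 = 334 + 142 + 1062 + 1044 = 2582
Weight total: 1 + 2 + 3 + 4 = 10
WMA = 2582 / 10 = 258.200

258.200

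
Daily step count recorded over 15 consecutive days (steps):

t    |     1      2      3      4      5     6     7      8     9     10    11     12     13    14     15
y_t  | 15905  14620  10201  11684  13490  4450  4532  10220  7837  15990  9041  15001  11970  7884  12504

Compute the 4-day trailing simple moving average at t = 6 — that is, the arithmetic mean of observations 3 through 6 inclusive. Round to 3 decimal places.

9956.250

Sum of periods 3–6: 10201 + 11684 + 13490 + 4450 = 39825
Divide by 4: 39825 / 4 = 9956.250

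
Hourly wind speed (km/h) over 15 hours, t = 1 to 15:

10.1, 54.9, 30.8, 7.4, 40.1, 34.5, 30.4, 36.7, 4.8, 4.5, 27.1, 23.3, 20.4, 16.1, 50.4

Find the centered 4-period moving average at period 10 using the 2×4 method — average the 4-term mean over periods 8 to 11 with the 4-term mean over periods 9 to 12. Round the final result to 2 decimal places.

Sum over 8–11: 36.7 + 4.8 + 4.5 + 27.1 = 73.1
Sum over 9–12: 4.8 + 4.5 + 27.1 + 23.3 = 59.7
CMA at t=10 = (73.1 + 59.7) / (2·4) = 132.8 / 8 = 16.60

16.60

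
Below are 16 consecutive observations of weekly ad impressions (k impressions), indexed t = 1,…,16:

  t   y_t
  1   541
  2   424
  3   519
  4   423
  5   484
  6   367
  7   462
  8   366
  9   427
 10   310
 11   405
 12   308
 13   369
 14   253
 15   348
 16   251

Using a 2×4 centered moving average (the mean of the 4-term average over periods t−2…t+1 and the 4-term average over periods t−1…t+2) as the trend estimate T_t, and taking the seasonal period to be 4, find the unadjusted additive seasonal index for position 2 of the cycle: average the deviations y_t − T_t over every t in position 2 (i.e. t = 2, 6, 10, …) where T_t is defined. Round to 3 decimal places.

Season position 2 occurs at t = 6, 10, 14 (where T_t is defined).
t=6: T_6 = 426.87500; y_6 − T_6 = 367 − 426.87500 = -59.87500
t=10: T_10 = 369.75000; y_10 − T_10 = 310 − 369.75000 = -59.75000
t=14: T_14 = 312.37500; y_14 − T_14 = 253 − 312.37500 = -59.37500
Mean deviation: (-59.87500 + -59.75000 + -59.37500) / 3 = -59.667

-59.667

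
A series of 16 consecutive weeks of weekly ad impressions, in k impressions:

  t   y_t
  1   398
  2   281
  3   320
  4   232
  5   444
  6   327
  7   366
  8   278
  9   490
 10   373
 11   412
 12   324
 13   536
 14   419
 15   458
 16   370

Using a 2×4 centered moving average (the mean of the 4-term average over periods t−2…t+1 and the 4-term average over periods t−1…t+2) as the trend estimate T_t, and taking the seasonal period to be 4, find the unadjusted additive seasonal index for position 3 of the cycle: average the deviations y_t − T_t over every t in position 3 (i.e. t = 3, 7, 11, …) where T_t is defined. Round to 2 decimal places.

6.50

Season position 3 occurs at t = 3, 7, 11 (where T_t is defined).
t=3: T_3 = 313.5000; y_3 − T_3 = 320 − 313.5000 = 6.5000
t=7: T_7 = 359.5000; y_7 − T_7 = 366 − 359.5000 = 6.5000
t=11: T_11 = 405.5000; y_11 − T_11 = 412 − 405.5000 = 6.5000
Mean deviation: (6.5000 + 6.5000 + 6.5000) / 3 = 6.50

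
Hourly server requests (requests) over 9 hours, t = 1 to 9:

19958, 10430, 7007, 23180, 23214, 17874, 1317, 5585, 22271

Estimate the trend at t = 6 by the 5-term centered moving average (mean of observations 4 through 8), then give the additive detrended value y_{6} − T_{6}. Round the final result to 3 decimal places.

3640.000

Trend T_6 = (23180 + 23214 + 17874 + 1317 + 5585) / 5 = 71170/5 = 14234.00000
Detrended value: 17874 − 14234.00000 = 3640.000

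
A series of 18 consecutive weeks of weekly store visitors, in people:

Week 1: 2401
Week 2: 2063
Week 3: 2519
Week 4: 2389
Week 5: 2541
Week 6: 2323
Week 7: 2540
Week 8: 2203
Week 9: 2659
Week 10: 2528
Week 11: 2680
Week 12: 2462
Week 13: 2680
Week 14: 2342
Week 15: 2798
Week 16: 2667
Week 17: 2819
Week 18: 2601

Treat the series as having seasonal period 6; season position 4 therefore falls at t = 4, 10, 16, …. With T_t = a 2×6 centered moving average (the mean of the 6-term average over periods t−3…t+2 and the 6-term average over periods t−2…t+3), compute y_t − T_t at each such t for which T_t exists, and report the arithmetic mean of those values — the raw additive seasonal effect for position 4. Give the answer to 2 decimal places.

4.54

Season position 4 occurs at t = 4, 10 (where T_t is defined).
t=4: T_4 = 2384.2500; y_4 − T_4 = 2389 − 2384.2500 = 4.7500
t=10: T_10 = 2523.6667; y_10 − T_10 = 2528 − 2523.6667 = 4.3333
Mean deviation: (4.7500 + 4.3333) / 2 = 4.54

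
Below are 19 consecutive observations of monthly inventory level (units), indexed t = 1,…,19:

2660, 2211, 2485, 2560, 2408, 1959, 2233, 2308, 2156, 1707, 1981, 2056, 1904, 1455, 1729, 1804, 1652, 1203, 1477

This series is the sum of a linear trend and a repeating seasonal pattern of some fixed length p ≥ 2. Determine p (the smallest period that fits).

First differences y_{t+1} − y_t: -449, 274, 75, -152, -449, 274, 75, -152, -449, 274, …
The difference pattern repeats every 4 terms and not for any smaller step, so p = 4.

4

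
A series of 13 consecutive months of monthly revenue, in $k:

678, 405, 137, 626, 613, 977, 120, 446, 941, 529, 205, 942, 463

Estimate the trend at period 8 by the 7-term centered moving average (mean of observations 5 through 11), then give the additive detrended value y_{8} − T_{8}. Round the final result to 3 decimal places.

-101.286

Trend T_8 = (613 + 977 + 120 + 446 + 941 + 529 + 205) / 7 = 3831/7 = 547.28571
Detrended value: 446 − 547.28571 = -101.286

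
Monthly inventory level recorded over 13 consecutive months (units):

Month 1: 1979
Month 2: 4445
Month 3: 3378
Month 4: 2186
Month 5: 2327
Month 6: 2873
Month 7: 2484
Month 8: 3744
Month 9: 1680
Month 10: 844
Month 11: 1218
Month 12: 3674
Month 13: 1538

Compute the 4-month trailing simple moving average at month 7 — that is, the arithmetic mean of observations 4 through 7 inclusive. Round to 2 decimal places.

2467.50

Sum of periods 4–7: 2186 + 2327 + 2873 + 2484 = 9870
Divide by 4: 9870 / 4 = 2467.50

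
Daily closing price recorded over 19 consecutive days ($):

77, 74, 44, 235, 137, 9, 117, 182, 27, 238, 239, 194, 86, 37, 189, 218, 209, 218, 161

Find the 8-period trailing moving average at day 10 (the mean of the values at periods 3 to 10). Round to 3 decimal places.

123.625

Sum of periods 3–10: 44 + 235 + 137 + 9 + 117 + 182 + 27 + 238 = 989
Divide by 8: 989 / 8 = 123.625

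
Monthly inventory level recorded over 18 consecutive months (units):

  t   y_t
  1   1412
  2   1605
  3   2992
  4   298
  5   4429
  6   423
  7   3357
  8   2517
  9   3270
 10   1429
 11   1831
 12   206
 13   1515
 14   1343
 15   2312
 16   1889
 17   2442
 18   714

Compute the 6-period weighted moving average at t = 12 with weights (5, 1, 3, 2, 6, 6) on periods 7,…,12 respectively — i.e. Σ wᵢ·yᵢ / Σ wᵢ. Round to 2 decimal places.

1921.39

Weighted sum: 5·3357 + 1·2517 + 3·3270 + 2·1429 + 6·1831 + 6·206 = 16785 + 2517 + 9810 + 2858 + 10986 + 1236 = 44192
Weight total: 5 + 1 + 3 + 2 + 6 + 6 = 23
WMA = 44192 / 23 = 1921.39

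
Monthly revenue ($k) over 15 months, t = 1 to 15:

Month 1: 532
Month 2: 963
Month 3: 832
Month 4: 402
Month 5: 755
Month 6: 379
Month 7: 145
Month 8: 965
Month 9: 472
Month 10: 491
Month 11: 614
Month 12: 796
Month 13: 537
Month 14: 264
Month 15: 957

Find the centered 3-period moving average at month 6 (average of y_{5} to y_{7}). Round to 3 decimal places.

426.333

Sum of periods 5–7: 755 + 379 + 145 = 1279
Divide by 3: 1279 / 3 = 426.333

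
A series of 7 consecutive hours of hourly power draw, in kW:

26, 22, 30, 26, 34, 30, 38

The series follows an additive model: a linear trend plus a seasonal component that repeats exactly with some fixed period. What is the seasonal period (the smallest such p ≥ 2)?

First differences y_{t+1} − y_t: -4, 8, -4, 8, -4, 8, …
The difference pattern repeats every 2 terms and not for any smaller step, so p = 2.

2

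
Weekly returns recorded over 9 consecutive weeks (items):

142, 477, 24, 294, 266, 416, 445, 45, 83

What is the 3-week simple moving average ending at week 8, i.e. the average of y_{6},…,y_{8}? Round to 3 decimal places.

Sum of periods 6–8: 416 + 445 + 45 = 906
Divide by 3: 906 / 3 = 302.000

302.000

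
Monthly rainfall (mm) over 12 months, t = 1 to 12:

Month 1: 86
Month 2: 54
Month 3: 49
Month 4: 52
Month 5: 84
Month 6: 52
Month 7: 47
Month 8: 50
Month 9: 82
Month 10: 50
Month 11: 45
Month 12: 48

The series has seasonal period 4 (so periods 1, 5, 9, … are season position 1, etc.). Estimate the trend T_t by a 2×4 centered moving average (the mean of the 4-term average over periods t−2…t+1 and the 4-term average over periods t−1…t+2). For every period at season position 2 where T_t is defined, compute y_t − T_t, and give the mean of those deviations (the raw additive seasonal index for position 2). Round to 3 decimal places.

-6.500

Season position 2 occurs at t = 6, 10 (where T_t is defined).
t=6: T_6 = 58.50000; y_6 − T_6 = 52 − 58.50000 = -6.50000
t=10: T_10 = 56.50000; y_10 − T_10 = 50 − 56.50000 = -6.50000
Mean deviation: (-6.50000 + -6.50000) / 2 = -6.500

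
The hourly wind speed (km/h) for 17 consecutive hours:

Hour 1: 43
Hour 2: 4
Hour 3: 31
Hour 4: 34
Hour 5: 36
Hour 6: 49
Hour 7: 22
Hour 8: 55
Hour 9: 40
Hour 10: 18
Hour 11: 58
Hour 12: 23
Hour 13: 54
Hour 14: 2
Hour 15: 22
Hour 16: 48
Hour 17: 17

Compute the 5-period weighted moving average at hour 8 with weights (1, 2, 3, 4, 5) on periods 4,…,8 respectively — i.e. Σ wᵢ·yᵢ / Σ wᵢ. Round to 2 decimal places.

Weighted sum: 1·34 + 2·36 + 3·49 + 4·22 + 5·55 = 34 + 72 + 147 + 88 + 275 = 616
Weight total: 1 + 2 + 3 + 4 + 5 = 15
WMA = 616 / 15 = 41.07

41.07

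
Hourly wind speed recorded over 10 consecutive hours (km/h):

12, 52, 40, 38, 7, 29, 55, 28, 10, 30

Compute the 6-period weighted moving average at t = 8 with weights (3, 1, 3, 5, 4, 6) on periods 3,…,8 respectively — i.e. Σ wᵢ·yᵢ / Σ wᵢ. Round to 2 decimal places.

32.36

Weighted sum: 3·40 + 1·38 + 3·7 + 5·29 + 4·55 + 6·28 = 120 + 38 + 21 + 145 + 220 + 168 = 712
Weight total: 3 + 1 + 3 + 5 + 4 + 6 = 22
WMA = 712 / 22 = 32.36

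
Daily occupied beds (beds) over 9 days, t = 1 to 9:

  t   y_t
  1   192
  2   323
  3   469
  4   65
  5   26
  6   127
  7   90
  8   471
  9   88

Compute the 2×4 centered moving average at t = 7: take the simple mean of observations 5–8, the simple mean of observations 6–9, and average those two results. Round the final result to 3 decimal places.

186.250

Sum over 5–8: 26 + 127 + 90 + 471 = 714
Sum over 6–9: 127 + 90 + 471 + 88 = 776
CMA at t=7 = (714 + 776) / (2·4) = 1490 / 8 = 186.250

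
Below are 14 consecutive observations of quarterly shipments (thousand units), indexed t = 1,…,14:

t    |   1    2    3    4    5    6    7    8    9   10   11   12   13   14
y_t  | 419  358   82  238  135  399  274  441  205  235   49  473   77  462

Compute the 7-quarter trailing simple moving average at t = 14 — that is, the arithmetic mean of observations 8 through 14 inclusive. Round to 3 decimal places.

Sum of periods 8–14: 441 + 205 + 235 + 49 + 473 + 77 + 462 = 1942
Divide by 7: 1942 / 7 = 277.429

277.429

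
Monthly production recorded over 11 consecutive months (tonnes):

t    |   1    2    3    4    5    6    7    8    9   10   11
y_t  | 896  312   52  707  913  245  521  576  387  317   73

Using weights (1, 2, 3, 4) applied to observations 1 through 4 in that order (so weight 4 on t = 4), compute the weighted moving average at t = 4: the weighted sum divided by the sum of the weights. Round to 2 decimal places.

Weighted sum: 1·896 + 2·312 + 3·52 + 4·707 = 896 + 624 + 156 + 2828 = 4504
Weight total: 1 + 2 + 3 + 4 = 10
WMA = 4504 / 10 = 450.40

450.40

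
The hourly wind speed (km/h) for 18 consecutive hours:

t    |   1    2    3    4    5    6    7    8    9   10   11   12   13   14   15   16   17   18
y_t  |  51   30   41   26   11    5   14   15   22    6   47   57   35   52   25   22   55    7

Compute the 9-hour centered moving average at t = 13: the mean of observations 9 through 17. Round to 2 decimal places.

Sum of periods 9–17: 22 + 6 + 47 + 57 + 35 + 52 + 25 + 22 + 55 = 321
Divide by 9: 321 / 9 = 35.67

35.67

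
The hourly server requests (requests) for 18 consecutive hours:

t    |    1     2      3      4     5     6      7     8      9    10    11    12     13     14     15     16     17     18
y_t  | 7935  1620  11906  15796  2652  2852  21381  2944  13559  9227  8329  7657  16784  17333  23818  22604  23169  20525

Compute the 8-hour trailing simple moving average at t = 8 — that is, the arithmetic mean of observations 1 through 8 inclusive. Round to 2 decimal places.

8385.75

Sum of periods 1–8: 7935 + 1620 + 11906 + 15796 + 2652 + 2852 + 21381 + 2944 = 67086
Divide by 8: 67086 / 8 = 8385.75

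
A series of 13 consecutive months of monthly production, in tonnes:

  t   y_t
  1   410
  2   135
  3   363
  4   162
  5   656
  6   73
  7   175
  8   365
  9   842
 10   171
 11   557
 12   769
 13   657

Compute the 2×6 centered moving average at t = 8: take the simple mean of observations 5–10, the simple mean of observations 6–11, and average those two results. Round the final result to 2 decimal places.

372.08

Sum over 5–10: 656 + 73 + 175 + 365 + 842 + 171 = 2282
Sum over 6–11: 73 + 175 + 365 + 842 + 171 + 557 = 2183
CMA at t=8 = (2282 + 2183) / (2·6) = 4465 / 12 = 372.08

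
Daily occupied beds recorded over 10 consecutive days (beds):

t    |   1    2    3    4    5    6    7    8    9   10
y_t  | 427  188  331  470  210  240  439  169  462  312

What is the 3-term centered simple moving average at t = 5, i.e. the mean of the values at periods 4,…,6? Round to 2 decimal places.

Sum of periods 4–6: 470 + 210 + 240 = 920
Divide by 3: 920 / 3 = 306.67

306.67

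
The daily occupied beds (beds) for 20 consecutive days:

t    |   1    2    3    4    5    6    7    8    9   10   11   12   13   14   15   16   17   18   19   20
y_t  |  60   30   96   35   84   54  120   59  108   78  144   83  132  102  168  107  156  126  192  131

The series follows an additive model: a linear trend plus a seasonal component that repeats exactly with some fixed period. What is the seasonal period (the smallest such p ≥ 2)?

4

First differences y_{t+1} − y_t: -30, 66, -61, 49, -30, 66, -61, 49, -30, 66, …
The difference pattern repeats every 4 terms and not for any smaller step, so p = 4.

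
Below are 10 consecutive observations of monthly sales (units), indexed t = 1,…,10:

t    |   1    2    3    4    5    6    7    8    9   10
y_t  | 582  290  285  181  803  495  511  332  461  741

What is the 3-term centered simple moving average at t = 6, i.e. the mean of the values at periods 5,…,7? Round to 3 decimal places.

603.000

Sum of periods 5–7: 803 + 495 + 511 = 1809
Divide by 3: 1809 / 3 = 603.000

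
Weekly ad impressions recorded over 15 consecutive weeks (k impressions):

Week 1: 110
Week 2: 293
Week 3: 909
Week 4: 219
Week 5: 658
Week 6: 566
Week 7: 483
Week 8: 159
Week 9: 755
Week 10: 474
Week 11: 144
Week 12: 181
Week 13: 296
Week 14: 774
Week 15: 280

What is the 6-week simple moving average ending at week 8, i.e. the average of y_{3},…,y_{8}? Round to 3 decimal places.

Sum of periods 3–8: 909 + 219 + 658 + 566 + 483 + 159 = 2994
Divide by 6: 2994 / 6 = 499.000

499.000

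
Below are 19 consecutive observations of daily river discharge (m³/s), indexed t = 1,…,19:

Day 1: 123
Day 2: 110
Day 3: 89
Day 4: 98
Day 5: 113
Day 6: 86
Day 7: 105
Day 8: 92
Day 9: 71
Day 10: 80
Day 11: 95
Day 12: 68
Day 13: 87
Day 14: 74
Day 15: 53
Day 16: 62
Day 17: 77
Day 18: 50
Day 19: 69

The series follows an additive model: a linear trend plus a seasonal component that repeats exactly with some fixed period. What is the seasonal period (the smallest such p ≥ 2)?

First differences y_{t+1} − y_t: -13, -21, 9, 15, -27, 19, -13, -21, 9, 15, -27, 19, -13, -21, …
The difference pattern repeats every 6 terms and not for any smaller step, so p = 6.

6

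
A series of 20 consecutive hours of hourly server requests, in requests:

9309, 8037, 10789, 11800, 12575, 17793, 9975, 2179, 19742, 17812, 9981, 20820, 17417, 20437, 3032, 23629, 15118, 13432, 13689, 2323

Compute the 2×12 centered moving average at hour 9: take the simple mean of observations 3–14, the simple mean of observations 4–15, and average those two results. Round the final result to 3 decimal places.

Sum over 3–14: 10789 + 11800 + 12575 + 17793 + 9975 + 2179 + 19742 + 17812 + 9981 + 20820 + 17417 + 20437 = 171320
Sum over 4–15: 11800 + 12575 + 17793 + 9975 + 2179 + 19742 + 17812 + 9981 + 20820 + 17417 + 20437 + 3032 = 163563
CMA at t=9 = (171320 + 163563) / (2·12) = 334883 / 24 = 13953.458

13953.458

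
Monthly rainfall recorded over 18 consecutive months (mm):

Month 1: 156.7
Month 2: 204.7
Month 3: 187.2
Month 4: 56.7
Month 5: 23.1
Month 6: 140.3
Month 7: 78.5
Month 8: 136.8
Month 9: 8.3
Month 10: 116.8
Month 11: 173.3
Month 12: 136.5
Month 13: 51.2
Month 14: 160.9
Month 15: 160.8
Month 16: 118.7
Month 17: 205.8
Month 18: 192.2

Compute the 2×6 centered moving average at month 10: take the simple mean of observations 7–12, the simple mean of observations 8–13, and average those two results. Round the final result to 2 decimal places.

Sum over 7–12: 78.5 + 136.8 + 8.3 + 116.8 + 173.3 + 136.5 = 650.2
Sum over 8–13: 136.8 + 8.3 + 116.8 + 173.3 + 136.5 + 51.2 = 622.9
CMA at t=10 = (650.2 + 622.9) / (2·6) = 1273.1 / 12 = 106.09

106.09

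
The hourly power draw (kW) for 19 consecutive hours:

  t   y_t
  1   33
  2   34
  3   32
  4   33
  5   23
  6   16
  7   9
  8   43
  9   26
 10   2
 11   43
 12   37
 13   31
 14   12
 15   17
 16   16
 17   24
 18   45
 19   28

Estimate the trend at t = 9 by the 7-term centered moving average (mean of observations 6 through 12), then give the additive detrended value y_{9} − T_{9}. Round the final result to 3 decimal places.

Trend T_9 = (16 + 9 + 43 + 26 + 2 + 43 + 37) / 7 = 176/7 = 25.14286
Detrended value: 26 − 25.14286 = 0.857

0.857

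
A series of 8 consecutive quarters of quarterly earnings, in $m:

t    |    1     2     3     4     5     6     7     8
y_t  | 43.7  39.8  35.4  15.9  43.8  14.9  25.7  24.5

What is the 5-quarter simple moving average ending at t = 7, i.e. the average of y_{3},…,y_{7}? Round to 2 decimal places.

Sum of periods 3–7: 35.4 + 15.9 + 43.8 + 14.9 + 25.7 = 135.7
Divide by 5: 135.7 / 5 = 27.14

27.14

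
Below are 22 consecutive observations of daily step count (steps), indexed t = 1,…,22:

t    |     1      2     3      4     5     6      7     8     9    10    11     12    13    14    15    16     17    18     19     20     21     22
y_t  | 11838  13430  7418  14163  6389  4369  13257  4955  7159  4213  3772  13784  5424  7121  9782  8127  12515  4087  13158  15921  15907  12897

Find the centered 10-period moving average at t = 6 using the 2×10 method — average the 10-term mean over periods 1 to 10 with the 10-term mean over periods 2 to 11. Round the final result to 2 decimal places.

Sum over 1–10: 11838 + 13430 + 7418 + 14163 + 6389 + 4369 + 13257 + 4955 + 7159 + 4213 = 87191
Sum over 2–11: 13430 + 7418 + 14163 + 6389 + 4369 + 13257 + 4955 + 7159 + 4213 + 3772 = 79125
CMA at t=6 = (87191 + 79125) / (2·10) = 166316 / 20 = 8315.80

8315.80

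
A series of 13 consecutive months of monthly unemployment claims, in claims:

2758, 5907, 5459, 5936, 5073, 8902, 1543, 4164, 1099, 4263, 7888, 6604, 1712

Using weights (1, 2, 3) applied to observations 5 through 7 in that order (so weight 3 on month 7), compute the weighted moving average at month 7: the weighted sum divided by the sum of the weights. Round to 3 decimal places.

4584.333

Weighted sum: 1·5073 + 2·8902 + 3·1543 = 5073 + 17804 + 4629 = 27506
Weight total: 1 + 2 + 3 = 6
WMA = 27506 / 6 = 4584.333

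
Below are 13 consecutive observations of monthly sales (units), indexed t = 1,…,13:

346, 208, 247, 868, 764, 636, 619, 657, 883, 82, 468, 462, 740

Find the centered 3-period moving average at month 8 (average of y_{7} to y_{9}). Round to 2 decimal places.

Sum of periods 7–9: 619 + 657 + 883 = 2159
Divide by 3: 2159 / 3 = 719.67

719.67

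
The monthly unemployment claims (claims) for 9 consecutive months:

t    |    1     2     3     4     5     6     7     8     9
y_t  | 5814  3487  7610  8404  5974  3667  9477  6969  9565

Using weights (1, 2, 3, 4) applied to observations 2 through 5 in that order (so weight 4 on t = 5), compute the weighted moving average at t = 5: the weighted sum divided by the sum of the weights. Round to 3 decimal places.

6781.500

Weighted sum: 1·3487 + 2·7610 + 3·8404 + 4·5974 = 3487 + 15220 + 25212 + 23896 = 67815
Weight total: 1 + 2 + 3 + 4 = 10
WMA = 67815 / 10 = 6781.500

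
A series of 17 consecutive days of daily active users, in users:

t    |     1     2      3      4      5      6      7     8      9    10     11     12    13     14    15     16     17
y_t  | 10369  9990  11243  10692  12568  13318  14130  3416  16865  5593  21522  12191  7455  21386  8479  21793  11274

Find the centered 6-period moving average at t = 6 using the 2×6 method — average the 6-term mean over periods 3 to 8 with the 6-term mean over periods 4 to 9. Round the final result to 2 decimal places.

Sum over 3–8: 11243 + 10692 + 12568 + 13318 + 14130 + 3416 = 65367
Sum over 4–9: 10692 + 12568 + 13318 + 14130 + 3416 + 16865 = 70989
CMA at t=6 = (65367 + 70989) / (2·6) = 136356 / 12 = 11363.00

11363.00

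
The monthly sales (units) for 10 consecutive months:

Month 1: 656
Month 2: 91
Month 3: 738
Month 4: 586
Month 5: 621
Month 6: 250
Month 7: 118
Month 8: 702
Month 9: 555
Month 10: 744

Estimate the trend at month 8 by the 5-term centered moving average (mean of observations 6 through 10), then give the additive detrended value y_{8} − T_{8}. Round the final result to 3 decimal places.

Trend T_8 = (250 + 118 + 702 + 555 + 744) / 5 = 2369/5 = 473.80000
Detrended value: 702 − 473.80000 = 228.200

228.200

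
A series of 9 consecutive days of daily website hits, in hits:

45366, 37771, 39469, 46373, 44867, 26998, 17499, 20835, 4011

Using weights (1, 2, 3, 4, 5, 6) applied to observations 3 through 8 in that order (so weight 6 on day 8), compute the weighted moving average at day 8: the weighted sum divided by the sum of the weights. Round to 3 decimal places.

27967.286

Weighted sum: 1·39469 + 2·46373 + 3·44867 + 4·26998 + 5·17499 + 6·20835 = 39469 + 92746 + 134601 + 107992 + 87495 + 125010 = 587313
Weight total: 1 + 2 + 3 + 4 + 5 + 6 = 21
WMA = 587313 / 21 = 27967.286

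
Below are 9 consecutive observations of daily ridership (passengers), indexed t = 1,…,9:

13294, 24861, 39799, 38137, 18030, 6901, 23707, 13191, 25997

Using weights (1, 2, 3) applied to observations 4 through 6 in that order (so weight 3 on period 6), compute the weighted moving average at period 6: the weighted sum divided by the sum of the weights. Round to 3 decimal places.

Weighted sum: 1·38137 + 2·18030 + 3·6901 = 38137 + 36060 + 20703 = 94900
Weight total: 1 + 2 + 3 = 6
WMA = 94900 / 6 = 15816.667

15816.667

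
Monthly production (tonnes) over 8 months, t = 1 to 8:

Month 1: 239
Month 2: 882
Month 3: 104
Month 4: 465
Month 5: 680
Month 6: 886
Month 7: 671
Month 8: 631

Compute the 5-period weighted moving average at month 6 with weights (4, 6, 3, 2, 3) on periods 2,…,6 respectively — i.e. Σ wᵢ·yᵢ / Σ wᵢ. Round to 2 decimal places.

531.39

Weighted sum: 4·882 + 6·104 + 3·465 + 2·680 + 3·886 = 3528 + 624 + 1395 + 1360 + 2658 = 9565
Weight total: 4 + 6 + 3 + 2 + 3 = 18
WMA = 9565 / 18 = 531.39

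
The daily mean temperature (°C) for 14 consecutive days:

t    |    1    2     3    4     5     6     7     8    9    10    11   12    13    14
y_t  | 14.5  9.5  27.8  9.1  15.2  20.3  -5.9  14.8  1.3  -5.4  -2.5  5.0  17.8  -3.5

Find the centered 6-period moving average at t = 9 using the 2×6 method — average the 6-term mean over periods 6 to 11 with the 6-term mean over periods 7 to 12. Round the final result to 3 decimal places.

Sum over 6–11: 20.3 + (-5.9) + 14.8 + 1.3 + (-5.4) + (-2.5) = 22.6
Sum over 7–12: (-5.9) + 14.8 + 1.3 + (-5.4) + (-2.5) + 5.0 = 7.3
CMA at t=9 = (22.6 + 7.3) / (2·6) = 29.9 / 12 = 2.492

2.492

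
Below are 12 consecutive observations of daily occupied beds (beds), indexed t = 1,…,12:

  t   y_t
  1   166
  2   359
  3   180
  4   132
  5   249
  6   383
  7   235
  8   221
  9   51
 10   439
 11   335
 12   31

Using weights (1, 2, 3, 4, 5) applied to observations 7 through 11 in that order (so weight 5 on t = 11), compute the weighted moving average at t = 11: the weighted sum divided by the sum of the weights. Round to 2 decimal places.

284.07

Weighted sum: 1·235 + 2·221 + 3·51 + 4·439 + 5·335 = 235 + 442 + 153 + 1756 + 1675 = 4261
Weight total: 1 + 2 + 3 + 4 + 5 = 15
WMA = 4261 / 15 = 284.07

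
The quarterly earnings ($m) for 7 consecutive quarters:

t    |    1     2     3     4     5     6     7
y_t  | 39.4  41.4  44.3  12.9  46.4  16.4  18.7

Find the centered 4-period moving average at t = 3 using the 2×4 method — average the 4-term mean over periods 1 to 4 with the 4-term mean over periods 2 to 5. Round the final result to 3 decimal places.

Sum over 1–4: 39.4 + 41.4 + 44.3 + 12.9 = 138.0
Sum over 2–5: 41.4 + 44.3 + 12.9 + 46.4 = 145.0
CMA at t=3 = (138.0 + 145.0) / (2·4) = 283.0 / 8 = 35.375

35.375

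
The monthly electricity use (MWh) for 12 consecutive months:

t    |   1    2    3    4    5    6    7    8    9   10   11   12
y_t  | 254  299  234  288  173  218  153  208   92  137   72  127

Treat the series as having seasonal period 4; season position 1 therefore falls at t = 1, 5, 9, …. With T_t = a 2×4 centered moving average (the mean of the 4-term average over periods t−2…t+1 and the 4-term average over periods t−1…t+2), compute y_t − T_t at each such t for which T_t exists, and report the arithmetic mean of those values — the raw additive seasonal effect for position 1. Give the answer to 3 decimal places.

Season position 1 occurs at t = 5, 9 (where T_t is defined).
t=5: T_5 = 218.12500; y_5 − T_5 = 173 − 218.12500 = -45.12500
t=9: T_9 = 137.37500; y_9 − T_9 = 92 − 137.37500 = -45.37500
Mean deviation: (-45.12500 + -45.37500) / 2 = -45.250

-45.250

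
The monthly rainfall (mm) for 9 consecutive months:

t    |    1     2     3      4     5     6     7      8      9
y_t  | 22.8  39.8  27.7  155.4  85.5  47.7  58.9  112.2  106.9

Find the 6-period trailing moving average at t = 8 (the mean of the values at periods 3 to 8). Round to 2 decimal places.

Sum of periods 3–8: 27.7 + 155.4 + 85.5 + 47.7 + 58.9 + 112.2 = 487.4
Divide by 6: 487.4 / 6 = 81.23

81.23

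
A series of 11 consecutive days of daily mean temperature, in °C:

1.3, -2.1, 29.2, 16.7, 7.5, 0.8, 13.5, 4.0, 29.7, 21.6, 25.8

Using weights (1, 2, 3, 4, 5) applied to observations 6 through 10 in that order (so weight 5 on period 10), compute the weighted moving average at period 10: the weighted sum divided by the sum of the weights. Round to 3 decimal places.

Weighted sum: 1·0.8 + 2·13.5 + 3·4.0 + 4·29.7 + 5·21.6 = 0.8 + 27.0 + 12.0 + 118.8 + 108.0 = 266.6
Weight total: 1 + 2 + 3 + 4 + 5 = 15
WMA = 266.6 / 15 = 17.773

17.773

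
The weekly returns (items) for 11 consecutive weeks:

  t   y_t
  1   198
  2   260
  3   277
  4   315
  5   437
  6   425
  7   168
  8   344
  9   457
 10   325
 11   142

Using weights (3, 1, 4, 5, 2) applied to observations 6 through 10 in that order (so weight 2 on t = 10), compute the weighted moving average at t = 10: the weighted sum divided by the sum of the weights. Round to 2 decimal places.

Weighted sum: 3·425 + 1·168 + 4·344 + 5·457 + 2·325 = 1275 + 168 + 1376 + 2285 + 650 = 5754
Weight total: 3 + 1 + 4 + 5 + 2 = 15
WMA = 5754 / 15 = 383.60

383.60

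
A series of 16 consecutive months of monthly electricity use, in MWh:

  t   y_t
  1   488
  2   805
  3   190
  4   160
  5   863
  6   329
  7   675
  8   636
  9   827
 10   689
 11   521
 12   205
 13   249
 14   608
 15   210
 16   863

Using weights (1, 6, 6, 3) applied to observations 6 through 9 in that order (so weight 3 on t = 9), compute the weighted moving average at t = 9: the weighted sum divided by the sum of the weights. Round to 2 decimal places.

Weighted sum: 1·329 + 6·675 + 6·636 + 3·827 = 329 + 4050 + 3816 + 2481 = 10676
Weight total: 1 + 6 + 6 + 3 = 16
WMA = 10676 / 16 = 667.25

667.25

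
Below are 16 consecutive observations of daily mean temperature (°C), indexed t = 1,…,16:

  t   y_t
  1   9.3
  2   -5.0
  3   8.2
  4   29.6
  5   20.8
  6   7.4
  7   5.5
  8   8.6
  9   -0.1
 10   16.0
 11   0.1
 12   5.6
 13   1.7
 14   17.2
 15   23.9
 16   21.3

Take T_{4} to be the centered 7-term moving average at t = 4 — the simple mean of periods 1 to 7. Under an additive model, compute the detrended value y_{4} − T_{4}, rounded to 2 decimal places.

18.77

Trend T_4 = (9.3 + (-5.0) + 8.2 + 29.6 + 20.8 + 7.4 + 5.5) / 7 = 75.8/7 = 10.8286
Detrended value: 29.6 − 10.8286 = 18.77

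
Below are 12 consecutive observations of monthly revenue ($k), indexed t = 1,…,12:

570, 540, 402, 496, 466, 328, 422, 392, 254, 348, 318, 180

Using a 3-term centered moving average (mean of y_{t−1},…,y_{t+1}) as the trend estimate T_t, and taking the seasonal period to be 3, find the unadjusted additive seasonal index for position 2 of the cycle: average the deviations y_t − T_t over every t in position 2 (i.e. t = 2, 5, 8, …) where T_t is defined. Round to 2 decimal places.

Season position 2 occurs at t = 2, 5, 8, 11 (where T_t is defined).
t=2: T_2 = 504.0000; y_2 − T_2 = 540 − 504.0000 = 36.0000
t=5: T_5 = 430.0000; y_5 − T_5 = 466 − 430.0000 = 36.0000
t=8: T_8 = 356.0000; y_8 − T_8 = 392 − 356.0000 = 36.0000
t=11: T_11 = 282.0000; y_11 − T_11 = 318 − 282.0000 = 36.0000
Mean deviation: (36.0000 + 36.0000 + 36.0000 + 36.0000) / 4 = 36.00

36.00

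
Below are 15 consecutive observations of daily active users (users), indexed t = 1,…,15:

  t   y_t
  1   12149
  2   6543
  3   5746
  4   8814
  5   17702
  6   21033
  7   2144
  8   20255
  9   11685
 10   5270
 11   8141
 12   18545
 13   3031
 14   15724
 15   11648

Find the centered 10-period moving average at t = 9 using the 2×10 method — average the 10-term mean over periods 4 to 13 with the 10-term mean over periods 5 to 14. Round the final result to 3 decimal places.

12007.500

Sum over 4–13: 8814 + 17702 + 21033 + 2144 + 20255 + 11685 + 5270 + 8141 + 18545 + 3031 = 116620
Sum over 5–14: 17702 + 21033 + 2144 + 20255 + 11685 + 5270 + 8141 + 18545 + 3031 + 15724 = 123530
CMA at t=9 = (116620 + 123530) / (2·10) = 240150 / 20 = 12007.500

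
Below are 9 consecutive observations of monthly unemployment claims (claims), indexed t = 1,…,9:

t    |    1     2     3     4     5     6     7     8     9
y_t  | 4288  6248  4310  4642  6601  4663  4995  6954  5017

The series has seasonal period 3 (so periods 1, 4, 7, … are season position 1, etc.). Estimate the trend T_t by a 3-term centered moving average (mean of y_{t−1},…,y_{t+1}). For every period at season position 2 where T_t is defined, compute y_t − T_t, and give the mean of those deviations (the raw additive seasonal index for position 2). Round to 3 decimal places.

1299.000

Season position 2 occurs at t = 2, 5, 8 (where T_t is defined).
t=2: T_2 = 4948.66667; y_2 − T_2 = 6248 − 4948.66667 = 1299.33333
t=5: T_5 = 5302.00000; y_5 − T_5 = 6601 − 5302.00000 = 1299.00000
t=8: T_8 = 5655.33333; y_8 − T_8 = 6954 − 5655.33333 = 1298.66667
Mean deviation: (1299.33333 + 1299.00000 + 1298.66667) / 3 = 1299.000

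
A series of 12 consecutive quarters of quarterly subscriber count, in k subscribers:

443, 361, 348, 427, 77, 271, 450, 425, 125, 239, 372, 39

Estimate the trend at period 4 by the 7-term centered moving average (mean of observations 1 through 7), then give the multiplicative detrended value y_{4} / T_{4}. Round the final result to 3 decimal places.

Trend T_4 = (443 + 361 + 348 + 427 + 77 + 271 + 450) / 7 = 2377/7 = 339.57143
Ratio to trend: 427 / 339.57143 = 1.257

1.257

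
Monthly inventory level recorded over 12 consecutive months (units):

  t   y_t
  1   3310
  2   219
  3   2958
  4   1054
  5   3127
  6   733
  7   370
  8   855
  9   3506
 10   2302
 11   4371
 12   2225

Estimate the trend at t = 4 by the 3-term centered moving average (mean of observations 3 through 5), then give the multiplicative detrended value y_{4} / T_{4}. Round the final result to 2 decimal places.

Trend T_4 = (2958 + 1054 + 3127) / 3 = 7139/3 = 2379.6667
Ratio to trend: 1054 / 2379.6667 = 0.44

0.44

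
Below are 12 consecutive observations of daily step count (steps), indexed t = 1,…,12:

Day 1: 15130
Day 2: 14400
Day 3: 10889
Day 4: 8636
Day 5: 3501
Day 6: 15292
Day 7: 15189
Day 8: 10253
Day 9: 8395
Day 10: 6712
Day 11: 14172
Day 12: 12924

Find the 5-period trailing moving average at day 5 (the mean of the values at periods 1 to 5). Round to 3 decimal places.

Sum of periods 1–5: 15130 + 14400 + 10889 + 8636 + 3501 = 52556
Divide by 5: 52556 / 5 = 10511.200

10511.200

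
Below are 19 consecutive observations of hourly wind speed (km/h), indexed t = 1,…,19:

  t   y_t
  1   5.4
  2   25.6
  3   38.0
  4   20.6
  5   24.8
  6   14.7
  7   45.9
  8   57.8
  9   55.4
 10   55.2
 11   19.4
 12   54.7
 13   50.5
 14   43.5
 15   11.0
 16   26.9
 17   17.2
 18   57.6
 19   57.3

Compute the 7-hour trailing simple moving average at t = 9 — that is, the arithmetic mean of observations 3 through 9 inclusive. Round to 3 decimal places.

Sum of periods 3–9: 38.0 + 20.6 + 24.8 + 14.7 + 45.9 + 57.8 + 55.4 = 257.2
Divide by 7: 257.2 / 7 = 36.743

36.743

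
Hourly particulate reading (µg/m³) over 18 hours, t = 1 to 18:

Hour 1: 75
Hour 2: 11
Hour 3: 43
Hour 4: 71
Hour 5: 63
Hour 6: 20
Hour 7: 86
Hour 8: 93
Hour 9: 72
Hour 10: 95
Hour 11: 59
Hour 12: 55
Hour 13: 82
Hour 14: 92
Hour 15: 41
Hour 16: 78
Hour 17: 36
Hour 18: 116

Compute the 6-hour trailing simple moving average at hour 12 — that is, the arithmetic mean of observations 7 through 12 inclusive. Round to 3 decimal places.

76.667

Sum of periods 7–12: 86 + 93 + 72 + 95 + 59 + 55 = 460
Divide by 6: 460 / 6 = 76.667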